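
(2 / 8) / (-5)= -1 / 20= -0.05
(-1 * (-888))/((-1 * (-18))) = 148/3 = 49.33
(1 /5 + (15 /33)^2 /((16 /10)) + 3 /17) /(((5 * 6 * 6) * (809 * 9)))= 13867 /35944840800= 0.00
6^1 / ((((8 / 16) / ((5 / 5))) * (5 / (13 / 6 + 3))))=62 / 5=12.40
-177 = -177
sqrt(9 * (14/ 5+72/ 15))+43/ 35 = 43/ 35+3 * sqrt(190)/ 5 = 9.50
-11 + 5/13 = -138/13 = -10.62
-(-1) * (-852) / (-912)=71 / 76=0.93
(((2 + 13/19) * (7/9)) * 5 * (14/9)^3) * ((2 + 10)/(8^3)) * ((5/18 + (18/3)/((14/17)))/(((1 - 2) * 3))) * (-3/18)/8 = 27784715/574428672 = 0.05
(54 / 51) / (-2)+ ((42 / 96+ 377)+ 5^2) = 109319 / 272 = 401.91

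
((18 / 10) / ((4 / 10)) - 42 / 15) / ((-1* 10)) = -17 / 100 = -0.17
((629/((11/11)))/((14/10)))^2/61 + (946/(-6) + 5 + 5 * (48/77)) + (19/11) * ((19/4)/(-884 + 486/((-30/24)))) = 721219501183/228263952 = 3159.59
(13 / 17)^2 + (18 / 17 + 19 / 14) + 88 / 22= 28325 / 4046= 7.00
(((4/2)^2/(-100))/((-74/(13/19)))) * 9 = 117/35150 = 0.00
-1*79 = -79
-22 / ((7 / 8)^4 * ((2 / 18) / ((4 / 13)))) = -3244032 / 31213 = -103.93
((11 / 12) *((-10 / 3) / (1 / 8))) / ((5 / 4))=-176 / 9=-19.56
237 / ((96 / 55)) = 4345 / 32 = 135.78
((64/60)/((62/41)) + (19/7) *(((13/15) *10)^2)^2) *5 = 1345856312/17577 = 76569.17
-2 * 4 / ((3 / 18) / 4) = -192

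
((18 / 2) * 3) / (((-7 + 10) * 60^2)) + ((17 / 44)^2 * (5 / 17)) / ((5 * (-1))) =-0.01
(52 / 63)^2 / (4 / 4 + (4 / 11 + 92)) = 2288 / 313551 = 0.01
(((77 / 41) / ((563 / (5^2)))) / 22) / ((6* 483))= 25 / 19112724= 0.00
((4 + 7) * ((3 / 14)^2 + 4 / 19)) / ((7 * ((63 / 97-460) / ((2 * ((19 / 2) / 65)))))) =-203797 / 794718652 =-0.00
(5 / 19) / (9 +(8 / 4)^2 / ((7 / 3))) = 7 / 285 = 0.02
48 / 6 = 8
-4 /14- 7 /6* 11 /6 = -611 /252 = -2.42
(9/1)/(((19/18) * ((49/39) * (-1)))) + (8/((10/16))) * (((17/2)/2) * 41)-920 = 6068322/4655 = 1303.61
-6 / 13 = -0.46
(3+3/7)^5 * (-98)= -46429.29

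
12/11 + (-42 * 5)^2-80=484232/11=44021.09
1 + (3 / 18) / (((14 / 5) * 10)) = 169 / 168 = 1.01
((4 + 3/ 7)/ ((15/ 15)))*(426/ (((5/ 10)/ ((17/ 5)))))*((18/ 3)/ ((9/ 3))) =898008/ 35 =25657.37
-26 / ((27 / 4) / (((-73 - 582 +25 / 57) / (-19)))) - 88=-6453448 / 29241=-220.70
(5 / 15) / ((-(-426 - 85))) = 1 / 1533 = 0.00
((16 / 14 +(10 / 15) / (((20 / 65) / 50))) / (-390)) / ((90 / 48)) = -9196 / 61425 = -0.15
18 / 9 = 2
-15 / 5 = -3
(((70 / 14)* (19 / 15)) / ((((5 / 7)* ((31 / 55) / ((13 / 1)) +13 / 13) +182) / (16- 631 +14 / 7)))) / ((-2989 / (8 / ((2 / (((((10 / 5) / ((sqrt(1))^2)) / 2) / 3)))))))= 1665521 / 175748076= 0.01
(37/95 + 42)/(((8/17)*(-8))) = -68459/6080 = -11.26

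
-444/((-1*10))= 222/5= 44.40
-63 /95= -0.66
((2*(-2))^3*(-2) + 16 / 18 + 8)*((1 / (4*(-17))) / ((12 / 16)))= -1232 / 459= -2.68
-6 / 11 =-0.55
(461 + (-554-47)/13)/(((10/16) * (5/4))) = 172544/325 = 530.90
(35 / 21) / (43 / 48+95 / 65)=1040 / 1471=0.71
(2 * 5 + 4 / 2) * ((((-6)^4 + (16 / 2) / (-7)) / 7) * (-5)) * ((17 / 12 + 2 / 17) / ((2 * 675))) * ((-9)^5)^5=9055620309534444593944409.00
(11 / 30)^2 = 121 / 900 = 0.13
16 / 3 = 5.33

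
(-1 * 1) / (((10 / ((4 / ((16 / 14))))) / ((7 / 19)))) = -49 / 380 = -0.13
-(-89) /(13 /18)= 123.23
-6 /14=-3 /7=-0.43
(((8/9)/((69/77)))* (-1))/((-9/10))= 6160/5589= 1.10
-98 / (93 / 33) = -1078 / 31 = -34.77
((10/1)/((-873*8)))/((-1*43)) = 5/150156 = 0.00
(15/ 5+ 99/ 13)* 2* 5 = 1380/ 13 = 106.15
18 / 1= 18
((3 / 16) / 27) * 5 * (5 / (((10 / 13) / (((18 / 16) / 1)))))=65 / 256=0.25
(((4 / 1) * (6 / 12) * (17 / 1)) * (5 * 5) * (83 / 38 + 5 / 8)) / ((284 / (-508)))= -23047325 / 5396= -4271.19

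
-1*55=-55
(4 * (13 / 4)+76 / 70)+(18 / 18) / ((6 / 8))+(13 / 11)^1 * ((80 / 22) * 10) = 741899 / 12705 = 58.39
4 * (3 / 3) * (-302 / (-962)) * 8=4832 / 481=10.05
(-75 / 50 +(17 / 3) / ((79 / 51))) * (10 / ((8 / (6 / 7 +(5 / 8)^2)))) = 953095 / 283136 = 3.37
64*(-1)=-64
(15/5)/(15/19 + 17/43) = 2451/968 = 2.53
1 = 1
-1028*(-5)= 5140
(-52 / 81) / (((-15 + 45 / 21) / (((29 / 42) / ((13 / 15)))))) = 29 / 729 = 0.04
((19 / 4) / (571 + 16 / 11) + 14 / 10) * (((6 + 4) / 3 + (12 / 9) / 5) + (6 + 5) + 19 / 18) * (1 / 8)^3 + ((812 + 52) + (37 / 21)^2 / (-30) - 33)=26254223539129 / 31595827200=830.94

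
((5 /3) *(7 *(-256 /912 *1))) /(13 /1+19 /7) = -392 /1881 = -0.21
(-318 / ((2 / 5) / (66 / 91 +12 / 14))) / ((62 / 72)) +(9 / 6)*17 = -8098689 / 5642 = -1435.43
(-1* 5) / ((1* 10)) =-1 / 2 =-0.50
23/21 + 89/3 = 646/21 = 30.76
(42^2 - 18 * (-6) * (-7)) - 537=471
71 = 71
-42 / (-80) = 0.52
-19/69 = -0.28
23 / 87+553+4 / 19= 914894 / 1653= 553.47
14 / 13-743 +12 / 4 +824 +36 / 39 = 86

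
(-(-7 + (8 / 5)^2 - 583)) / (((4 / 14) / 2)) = 102802 / 25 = 4112.08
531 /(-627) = -177 /209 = -0.85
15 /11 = 1.36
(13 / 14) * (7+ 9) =104 / 7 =14.86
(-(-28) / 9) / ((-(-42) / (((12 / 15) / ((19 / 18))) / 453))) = 16 / 129105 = 0.00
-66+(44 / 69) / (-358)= -815188 / 12351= -66.00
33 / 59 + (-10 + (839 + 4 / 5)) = 244956 / 295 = 830.36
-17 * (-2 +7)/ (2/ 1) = -85/ 2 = -42.50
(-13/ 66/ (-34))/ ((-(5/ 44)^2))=-572/ 1275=-0.45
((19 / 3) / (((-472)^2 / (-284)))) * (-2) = 1349 / 83544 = 0.02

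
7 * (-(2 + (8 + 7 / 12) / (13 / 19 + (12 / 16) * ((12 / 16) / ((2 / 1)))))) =-134246 / 1761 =-76.23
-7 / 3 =-2.33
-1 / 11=-0.09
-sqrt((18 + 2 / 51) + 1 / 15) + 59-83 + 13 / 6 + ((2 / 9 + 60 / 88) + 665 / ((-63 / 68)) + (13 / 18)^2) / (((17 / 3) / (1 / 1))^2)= -48.40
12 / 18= 2 / 3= 0.67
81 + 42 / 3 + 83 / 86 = 8253 / 86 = 95.97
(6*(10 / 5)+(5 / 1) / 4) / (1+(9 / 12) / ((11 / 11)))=53 / 7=7.57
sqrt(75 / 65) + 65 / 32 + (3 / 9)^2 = sqrt(195) / 13 + 617 / 288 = 3.22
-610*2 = -1220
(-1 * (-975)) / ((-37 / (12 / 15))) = -780 / 37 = -21.08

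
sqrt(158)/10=1.26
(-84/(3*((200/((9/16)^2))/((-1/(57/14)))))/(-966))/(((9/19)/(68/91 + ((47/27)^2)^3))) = -1007253188191/1482735695500800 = -0.00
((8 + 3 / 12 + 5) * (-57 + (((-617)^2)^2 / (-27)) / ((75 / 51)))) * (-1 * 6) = 65288314701398 / 225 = 290170287561.77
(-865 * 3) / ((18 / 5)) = -4325 / 6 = -720.83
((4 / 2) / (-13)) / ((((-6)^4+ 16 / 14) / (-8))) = 14 / 14755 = 0.00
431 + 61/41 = 17732/41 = 432.49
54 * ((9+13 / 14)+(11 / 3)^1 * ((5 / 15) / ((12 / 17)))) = 8815 / 14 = 629.64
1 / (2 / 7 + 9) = 7 / 65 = 0.11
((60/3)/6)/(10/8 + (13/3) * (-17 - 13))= -8/309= -0.03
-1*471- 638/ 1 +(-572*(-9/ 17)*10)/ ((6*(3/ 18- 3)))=-1287.13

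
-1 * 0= 0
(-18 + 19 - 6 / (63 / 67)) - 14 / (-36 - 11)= -5.08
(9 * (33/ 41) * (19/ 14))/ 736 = 0.01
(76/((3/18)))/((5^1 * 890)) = 228/2225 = 0.10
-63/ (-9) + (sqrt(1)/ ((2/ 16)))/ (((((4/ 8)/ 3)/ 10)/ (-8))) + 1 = -3832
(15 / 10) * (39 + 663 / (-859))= 49257 / 859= 57.34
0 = 0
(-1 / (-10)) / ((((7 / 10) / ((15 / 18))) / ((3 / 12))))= 5 / 168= 0.03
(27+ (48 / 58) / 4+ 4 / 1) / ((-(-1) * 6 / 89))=80545 / 174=462.90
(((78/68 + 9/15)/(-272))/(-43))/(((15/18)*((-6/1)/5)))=-0.00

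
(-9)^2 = 81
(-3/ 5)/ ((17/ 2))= -6/ 85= -0.07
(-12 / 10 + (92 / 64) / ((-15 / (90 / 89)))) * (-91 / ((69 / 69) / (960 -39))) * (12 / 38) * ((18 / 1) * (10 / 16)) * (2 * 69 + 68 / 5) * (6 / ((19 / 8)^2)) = 10003489200432 / 160645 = 62270778.43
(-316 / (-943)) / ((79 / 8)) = 0.03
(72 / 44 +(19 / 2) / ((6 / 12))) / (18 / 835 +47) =189545 / 431893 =0.44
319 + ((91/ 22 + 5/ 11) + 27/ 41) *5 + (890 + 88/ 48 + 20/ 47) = 1237.51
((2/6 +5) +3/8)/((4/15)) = 685/32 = 21.41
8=8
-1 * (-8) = 8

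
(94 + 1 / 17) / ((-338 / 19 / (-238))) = 16359 / 13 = 1258.38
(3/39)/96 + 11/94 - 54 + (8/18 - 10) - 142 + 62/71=-2555773141/12493728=-204.56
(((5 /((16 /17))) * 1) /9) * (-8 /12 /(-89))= 85 /19224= 0.00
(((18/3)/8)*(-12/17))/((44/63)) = -567/748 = -0.76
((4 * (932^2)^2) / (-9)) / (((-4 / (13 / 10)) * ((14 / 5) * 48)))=810896122.18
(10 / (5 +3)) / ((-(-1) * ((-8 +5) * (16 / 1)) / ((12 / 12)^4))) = -5 / 192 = -0.03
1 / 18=0.06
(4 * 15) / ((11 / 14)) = 840 / 11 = 76.36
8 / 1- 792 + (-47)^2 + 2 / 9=12827 / 9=1425.22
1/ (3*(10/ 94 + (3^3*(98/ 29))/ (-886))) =603809/ 6162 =97.99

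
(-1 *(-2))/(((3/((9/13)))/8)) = 48/13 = 3.69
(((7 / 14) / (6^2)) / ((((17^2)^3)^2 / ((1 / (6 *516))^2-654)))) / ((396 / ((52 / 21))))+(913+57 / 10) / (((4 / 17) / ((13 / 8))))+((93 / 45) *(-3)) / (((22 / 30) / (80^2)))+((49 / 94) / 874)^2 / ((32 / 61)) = -2631831936330176804892460461841191577973 / 55100375962423298366278863351766320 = -47764.32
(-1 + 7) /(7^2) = 6 /49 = 0.12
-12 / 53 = -0.23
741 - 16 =725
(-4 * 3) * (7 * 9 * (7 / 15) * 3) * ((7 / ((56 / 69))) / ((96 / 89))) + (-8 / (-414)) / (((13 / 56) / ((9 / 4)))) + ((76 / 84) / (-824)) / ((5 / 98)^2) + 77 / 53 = -66296515800683 / 7834756800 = -8461.85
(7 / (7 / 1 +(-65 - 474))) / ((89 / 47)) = -47 / 6764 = -0.01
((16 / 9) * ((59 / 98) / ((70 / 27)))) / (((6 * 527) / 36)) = 4248 / 903805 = 0.00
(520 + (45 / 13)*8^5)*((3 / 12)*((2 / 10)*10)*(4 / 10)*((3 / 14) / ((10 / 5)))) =2441.74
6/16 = 0.38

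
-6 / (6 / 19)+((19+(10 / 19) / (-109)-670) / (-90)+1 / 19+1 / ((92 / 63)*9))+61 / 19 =-8.43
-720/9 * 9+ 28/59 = -42452/59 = -719.53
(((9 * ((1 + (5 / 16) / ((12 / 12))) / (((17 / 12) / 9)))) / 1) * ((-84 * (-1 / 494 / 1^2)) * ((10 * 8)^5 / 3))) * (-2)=-27875821100.26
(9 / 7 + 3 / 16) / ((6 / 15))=825 / 224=3.68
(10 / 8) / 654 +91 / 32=29777 / 10464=2.85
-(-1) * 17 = 17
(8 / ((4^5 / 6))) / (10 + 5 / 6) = 9 / 2080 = 0.00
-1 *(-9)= 9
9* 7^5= 151263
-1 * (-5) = 5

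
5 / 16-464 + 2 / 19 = -140929 / 304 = -463.58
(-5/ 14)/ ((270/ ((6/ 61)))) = -1/ 7686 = -0.00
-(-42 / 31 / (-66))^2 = -49 / 116281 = -0.00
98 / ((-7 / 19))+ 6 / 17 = -4516 / 17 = -265.65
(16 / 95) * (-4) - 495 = -47089 / 95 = -495.67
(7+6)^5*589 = 218691577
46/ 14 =3.29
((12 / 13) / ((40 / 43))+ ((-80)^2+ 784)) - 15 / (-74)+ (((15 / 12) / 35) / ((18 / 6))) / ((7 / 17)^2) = 71126796749 / 9898980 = 7185.27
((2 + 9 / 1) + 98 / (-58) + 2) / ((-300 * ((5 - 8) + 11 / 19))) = 779 / 50025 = 0.02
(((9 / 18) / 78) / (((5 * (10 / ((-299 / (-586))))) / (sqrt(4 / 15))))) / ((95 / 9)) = 23 * sqrt(15) / 27835000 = 0.00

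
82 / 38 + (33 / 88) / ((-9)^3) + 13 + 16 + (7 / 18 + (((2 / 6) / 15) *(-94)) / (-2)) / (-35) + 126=1015569167 / 6463800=157.12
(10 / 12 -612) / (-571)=3667 / 3426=1.07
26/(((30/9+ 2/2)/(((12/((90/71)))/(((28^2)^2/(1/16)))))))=71/12293120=0.00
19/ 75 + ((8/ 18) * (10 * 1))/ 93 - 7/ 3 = -42524/ 20925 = -2.03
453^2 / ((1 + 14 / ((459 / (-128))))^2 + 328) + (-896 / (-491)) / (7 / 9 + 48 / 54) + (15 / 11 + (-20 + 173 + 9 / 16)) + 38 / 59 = 1385225988176805559 / 1806930545229040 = 766.62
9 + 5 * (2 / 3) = 37 / 3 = 12.33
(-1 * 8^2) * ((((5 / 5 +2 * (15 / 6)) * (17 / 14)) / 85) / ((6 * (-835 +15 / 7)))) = 16 / 14575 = 0.00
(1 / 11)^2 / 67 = 1 / 8107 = 0.00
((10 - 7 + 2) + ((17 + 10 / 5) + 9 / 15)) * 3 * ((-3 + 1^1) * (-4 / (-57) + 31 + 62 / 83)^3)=-279677205201881006 / 58828305495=-4754126.48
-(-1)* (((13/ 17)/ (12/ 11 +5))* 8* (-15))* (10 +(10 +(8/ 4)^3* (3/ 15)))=-325.42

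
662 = 662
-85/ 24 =-3.54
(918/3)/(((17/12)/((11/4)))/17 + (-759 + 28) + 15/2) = -20196/47749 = -0.42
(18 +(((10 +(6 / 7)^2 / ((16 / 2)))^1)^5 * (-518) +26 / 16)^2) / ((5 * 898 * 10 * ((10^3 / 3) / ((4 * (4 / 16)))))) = 196443003.77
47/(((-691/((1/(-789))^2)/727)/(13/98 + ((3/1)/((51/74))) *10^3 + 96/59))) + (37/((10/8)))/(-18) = -1.99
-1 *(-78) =78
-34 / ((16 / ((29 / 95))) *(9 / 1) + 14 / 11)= -5423 / 75443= -0.07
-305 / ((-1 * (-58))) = -5.26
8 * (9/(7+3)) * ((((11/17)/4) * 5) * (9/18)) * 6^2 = 1782/17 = 104.82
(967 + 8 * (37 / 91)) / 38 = 4647 / 182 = 25.53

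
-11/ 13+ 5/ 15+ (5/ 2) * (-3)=-625/ 78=-8.01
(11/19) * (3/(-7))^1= -33/133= -0.25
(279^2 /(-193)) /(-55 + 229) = -25947 /11194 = -2.32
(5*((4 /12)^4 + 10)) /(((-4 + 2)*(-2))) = 4055 /324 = 12.52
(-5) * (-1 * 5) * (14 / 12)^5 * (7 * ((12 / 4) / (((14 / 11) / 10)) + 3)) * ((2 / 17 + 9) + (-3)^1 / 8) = 15487230325 / 176256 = 87867.82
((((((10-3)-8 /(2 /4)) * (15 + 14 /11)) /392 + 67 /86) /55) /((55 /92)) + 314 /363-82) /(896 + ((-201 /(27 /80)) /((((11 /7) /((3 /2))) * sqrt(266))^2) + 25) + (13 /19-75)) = -0.10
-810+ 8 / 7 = -5662 / 7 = -808.86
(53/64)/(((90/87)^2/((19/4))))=3.68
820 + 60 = 880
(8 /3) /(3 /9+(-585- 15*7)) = -8 /2069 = -0.00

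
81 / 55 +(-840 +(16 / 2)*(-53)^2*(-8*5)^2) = 1977489881 / 55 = 35954361.47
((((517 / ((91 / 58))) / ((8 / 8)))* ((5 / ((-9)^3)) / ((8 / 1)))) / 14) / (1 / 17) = -1274405 / 3714984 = -0.34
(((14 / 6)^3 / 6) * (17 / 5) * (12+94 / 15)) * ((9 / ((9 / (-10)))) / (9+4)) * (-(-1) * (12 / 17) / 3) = -375928 / 15795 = -23.80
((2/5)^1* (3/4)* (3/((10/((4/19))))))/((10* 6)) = 3/9500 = 0.00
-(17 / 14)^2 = -289 / 196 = -1.47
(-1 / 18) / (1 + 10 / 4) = -1 / 63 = -0.02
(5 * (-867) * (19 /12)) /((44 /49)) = -7643.72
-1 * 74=-74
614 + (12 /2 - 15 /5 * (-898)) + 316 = 3630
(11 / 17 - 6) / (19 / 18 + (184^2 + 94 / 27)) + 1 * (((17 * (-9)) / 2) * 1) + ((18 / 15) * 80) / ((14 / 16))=14453978649 / 435175622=33.21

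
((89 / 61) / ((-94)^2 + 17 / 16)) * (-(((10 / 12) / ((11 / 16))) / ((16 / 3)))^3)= -22250 / 11479839063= -0.00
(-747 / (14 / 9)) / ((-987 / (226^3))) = 12934128708 / 2303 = 5616208.73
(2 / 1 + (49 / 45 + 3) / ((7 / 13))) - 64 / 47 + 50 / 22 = 1710739 / 162855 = 10.50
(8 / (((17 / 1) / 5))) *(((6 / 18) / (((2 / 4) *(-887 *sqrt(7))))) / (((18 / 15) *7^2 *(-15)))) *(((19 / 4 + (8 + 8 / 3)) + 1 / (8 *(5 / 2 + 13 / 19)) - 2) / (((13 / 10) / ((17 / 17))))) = 1953800 *sqrt(7) / 658992395061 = 0.00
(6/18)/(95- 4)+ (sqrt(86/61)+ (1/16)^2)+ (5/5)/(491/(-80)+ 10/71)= -378945571/2380455168+ sqrt(5246)/61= 1.03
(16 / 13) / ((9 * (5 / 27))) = 48 / 65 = 0.74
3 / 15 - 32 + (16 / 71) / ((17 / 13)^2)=-31.67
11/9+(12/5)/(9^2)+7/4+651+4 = 355321/540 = 658.00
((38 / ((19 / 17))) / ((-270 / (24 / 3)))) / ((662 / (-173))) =11764 / 44685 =0.26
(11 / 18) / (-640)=-11 / 11520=-0.00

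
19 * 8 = 152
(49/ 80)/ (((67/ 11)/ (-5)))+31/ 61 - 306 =-20009599/ 65392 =-305.99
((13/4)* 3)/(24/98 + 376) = 1911/73744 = 0.03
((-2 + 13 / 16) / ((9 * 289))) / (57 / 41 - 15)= 779 / 23221728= 0.00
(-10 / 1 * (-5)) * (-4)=-200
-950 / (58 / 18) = -8550 / 29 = -294.83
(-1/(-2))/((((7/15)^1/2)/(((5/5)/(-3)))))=-5/7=-0.71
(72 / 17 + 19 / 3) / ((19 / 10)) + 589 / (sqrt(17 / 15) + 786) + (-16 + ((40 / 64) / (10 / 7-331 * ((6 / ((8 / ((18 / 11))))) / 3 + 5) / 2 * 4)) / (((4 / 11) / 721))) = -8545113756426149 / 851581189122144-19 * sqrt(255) / 298933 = -10.04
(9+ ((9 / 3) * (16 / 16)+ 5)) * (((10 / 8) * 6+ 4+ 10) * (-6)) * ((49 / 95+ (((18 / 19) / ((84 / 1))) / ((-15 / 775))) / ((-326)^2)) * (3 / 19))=-479639106819 / 2685594520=-178.60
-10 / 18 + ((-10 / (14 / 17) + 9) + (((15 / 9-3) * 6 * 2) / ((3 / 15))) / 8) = -863 / 63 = -13.70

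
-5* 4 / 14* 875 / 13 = -1250 / 13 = -96.15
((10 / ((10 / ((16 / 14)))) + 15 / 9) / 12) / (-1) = -59 / 252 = -0.23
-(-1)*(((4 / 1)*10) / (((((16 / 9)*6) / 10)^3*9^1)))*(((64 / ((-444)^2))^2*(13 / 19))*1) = 0.00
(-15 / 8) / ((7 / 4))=-1.07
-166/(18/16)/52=-332/117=-2.84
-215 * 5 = -1075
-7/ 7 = -1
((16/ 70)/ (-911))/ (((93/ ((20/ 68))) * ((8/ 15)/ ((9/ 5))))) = -9/ 3360679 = -0.00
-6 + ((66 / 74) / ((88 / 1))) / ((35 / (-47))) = -62301 / 10360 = -6.01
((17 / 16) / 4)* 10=85 / 32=2.66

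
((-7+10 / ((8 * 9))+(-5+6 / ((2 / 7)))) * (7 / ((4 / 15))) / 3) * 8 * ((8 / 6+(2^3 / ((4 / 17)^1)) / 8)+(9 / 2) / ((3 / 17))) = 19884.70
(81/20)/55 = 81/1100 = 0.07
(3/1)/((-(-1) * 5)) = 3/5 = 0.60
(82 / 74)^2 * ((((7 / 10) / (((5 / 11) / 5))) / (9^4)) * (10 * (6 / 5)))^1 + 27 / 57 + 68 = 19480908121 / 284430285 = 68.49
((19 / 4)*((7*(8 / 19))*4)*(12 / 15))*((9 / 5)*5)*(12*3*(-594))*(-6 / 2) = 129330432 / 5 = 25866086.40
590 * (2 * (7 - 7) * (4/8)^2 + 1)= 590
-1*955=-955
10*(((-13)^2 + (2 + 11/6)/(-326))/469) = 1652705/458682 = 3.60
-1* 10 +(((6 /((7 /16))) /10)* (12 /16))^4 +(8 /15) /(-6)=-121140206 /13505625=-8.97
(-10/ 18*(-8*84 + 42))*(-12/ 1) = -4200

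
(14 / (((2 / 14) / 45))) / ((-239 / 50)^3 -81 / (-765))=-9371250000 / 231857623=-40.42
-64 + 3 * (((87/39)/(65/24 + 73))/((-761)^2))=-875482694936/13679417141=-64.00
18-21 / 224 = 573 / 32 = 17.91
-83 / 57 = -1.46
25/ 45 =5/ 9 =0.56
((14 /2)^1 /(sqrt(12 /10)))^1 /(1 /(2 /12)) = 7 * sqrt(30) /36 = 1.07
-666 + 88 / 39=-25886 / 39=-663.74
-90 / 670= -9 / 67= -0.13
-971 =-971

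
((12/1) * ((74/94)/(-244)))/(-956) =111/2740852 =0.00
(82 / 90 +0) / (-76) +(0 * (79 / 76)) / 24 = -41 / 3420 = -0.01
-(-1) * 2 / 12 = 1 / 6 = 0.17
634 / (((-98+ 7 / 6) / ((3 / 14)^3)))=-25677 / 398566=-0.06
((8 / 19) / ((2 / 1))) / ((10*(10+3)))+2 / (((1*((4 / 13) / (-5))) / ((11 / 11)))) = -80271 / 2470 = -32.50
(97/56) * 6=291/28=10.39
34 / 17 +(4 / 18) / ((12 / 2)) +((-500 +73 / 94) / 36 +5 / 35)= -830555 / 71064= -11.69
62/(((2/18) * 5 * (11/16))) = 8928/55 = 162.33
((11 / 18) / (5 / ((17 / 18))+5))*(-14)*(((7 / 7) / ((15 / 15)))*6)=-374 / 75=-4.99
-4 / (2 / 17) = -34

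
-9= -9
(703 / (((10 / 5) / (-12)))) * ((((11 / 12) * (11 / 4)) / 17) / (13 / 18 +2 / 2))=-363.17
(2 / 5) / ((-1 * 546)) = -1 / 1365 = -0.00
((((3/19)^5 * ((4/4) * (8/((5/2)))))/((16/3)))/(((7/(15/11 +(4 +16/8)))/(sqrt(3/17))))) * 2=118098 * sqrt(51)/16206067955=0.00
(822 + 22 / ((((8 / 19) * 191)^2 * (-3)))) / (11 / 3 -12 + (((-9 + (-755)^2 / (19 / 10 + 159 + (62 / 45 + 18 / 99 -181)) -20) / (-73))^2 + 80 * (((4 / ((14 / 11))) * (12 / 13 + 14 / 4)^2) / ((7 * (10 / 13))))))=131693126289523058817193 / 28616789204875974737812672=0.00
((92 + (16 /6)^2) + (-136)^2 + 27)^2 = 28089424801 /81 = 346783022.23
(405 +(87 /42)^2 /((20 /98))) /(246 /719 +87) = 12252479 /2511960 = 4.88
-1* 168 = -168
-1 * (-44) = 44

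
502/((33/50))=25100/33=760.61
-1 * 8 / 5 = -8 / 5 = -1.60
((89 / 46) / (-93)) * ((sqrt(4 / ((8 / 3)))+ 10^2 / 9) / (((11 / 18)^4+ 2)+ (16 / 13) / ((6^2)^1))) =-44984160 / 423003649 - 10121436 * sqrt(6) / 2115018245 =-0.12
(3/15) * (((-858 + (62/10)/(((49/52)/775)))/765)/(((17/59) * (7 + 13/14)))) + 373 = 18870133049/50524425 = 373.49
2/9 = 0.22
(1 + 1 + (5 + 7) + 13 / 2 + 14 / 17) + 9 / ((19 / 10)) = 16835 / 646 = 26.06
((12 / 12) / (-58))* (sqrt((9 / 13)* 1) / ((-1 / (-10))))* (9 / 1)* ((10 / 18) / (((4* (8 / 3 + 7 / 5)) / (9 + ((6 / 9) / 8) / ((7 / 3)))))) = -284625* sqrt(13) / 2575664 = -0.40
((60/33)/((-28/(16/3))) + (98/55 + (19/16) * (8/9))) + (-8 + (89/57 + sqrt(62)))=-519773/131670 + sqrt(62)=3.93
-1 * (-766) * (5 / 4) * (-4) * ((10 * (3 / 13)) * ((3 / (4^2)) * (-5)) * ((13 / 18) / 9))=47875 / 72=664.93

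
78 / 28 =2.79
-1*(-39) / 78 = 1 / 2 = 0.50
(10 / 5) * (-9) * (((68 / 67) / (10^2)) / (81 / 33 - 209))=1683 / 1902800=0.00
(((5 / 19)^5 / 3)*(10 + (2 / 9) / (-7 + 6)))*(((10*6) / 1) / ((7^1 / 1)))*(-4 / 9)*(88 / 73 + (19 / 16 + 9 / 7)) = -2176625000 / 37758815577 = -0.06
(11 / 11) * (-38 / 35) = -38 / 35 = -1.09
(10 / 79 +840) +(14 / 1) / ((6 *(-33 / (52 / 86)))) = 282522712 / 336303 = 840.08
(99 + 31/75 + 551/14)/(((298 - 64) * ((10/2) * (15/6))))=145709/3071250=0.05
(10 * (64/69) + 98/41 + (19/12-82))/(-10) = 259329/37720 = 6.88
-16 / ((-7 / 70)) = 160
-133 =-133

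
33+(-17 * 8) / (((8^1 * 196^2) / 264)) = 157905 / 4802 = 32.88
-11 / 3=-3.67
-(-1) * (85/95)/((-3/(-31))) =527/57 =9.25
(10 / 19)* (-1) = -10 / 19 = -0.53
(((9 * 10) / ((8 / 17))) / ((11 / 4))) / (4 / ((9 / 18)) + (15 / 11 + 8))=4.01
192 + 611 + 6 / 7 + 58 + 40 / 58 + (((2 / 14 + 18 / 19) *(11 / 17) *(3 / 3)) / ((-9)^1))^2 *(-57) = 181641714778 / 210673197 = 862.20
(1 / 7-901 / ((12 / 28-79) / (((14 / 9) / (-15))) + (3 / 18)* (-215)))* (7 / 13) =-126311 / 212215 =-0.60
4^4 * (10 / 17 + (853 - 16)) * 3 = 10935552 / 17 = 643267.76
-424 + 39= -385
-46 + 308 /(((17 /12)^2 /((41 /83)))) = 715030 /23987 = 29.81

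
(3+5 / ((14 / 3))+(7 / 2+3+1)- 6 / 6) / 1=74 / 7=10.57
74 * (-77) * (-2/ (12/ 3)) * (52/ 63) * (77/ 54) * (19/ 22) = 703703/ 243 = 2895.90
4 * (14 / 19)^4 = 153664 / 130321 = 1.18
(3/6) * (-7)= -7/2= -3.50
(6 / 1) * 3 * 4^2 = 288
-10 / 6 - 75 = -230 / 3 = -76.67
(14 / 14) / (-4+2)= -1 / 2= -0.50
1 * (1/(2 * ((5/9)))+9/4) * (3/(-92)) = -189/1840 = -0.10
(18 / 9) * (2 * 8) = 32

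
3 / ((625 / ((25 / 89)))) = 3 / 2225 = 0.00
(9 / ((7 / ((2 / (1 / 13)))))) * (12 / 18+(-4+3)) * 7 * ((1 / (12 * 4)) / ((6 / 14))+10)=-18811 / 24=-783.79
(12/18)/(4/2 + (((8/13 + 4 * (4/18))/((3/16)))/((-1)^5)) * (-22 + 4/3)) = 351/88349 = 0.00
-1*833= -833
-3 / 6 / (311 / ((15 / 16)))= -15 / 9952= -0.00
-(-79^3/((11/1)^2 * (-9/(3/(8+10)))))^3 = -119851595982618319/278957081304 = -429641.70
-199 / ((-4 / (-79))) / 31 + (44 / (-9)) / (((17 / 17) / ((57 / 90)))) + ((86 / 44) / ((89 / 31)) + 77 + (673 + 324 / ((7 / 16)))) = 156175725659 / 114719220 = 1361.37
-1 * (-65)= 65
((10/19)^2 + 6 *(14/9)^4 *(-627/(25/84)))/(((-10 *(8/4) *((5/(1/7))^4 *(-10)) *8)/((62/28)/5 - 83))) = 234501019632679/92147528812500000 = 0.00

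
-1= -1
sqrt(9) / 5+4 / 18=37 / 45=0.82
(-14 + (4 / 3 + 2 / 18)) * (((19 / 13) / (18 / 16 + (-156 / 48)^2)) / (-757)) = 34352 / 16562403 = 0.00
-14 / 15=-0.93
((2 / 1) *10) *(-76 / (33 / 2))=-3040 / 33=-92.12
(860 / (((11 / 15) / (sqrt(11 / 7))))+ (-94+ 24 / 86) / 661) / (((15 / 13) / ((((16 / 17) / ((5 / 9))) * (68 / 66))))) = -335296 / 1563265+ 214656 * sqrt(77) / 847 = 2223.63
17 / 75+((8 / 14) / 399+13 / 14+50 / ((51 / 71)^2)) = 98.06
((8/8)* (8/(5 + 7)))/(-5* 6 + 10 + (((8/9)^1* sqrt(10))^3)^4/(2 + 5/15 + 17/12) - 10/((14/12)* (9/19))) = 1977006755367/192301563046207600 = 0.00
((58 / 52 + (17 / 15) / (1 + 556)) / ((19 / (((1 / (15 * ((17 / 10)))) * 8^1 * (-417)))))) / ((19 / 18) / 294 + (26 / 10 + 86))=-476145131616 / 5483302810193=-0.09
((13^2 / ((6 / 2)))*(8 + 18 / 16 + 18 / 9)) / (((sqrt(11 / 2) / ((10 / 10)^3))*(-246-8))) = -15041*sqrt(22) / 67056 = -1.05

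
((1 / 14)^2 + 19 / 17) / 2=3741 / 6664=0.56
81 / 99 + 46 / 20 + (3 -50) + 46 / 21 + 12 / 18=-41.02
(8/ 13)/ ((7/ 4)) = 32/ 91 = 0.35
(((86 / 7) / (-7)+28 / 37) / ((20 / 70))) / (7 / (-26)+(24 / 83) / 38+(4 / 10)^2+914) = -927670250 / 242629007047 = -0.00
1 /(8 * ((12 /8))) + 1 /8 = 5 /24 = 0.21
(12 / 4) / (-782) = -3 / 782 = -0.00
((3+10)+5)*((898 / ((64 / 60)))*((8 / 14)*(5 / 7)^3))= 7576875 / 2401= 3155.72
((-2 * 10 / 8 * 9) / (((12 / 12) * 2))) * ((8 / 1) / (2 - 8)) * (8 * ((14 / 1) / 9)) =560 / 3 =186.67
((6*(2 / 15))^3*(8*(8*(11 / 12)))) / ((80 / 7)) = 2.63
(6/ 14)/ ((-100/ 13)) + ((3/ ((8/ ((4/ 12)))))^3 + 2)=174383/ 89600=1.95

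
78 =78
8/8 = 1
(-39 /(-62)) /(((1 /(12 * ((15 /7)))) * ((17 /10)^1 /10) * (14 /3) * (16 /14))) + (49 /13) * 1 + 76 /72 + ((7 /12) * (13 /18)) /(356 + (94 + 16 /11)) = 89689680193 /3957027984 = 22.67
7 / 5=1.40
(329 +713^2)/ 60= 84783/ 10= 8478.30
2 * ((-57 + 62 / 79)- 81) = -21680 / 79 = -274.43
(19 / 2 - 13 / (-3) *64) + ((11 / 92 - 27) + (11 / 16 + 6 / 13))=3747335 / 14352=261.10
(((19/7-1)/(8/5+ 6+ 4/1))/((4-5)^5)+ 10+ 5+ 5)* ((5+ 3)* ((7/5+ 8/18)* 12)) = 2140736/609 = 3515.17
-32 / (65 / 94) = -3008 / 65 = -46.28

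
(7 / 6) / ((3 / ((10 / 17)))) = 0.23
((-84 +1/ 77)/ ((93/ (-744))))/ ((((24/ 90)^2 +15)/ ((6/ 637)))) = 69843600/ 166325159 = 0.42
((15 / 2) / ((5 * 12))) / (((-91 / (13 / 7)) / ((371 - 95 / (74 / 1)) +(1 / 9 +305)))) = -64205 / 37296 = -1.72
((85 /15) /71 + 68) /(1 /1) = 14501 /213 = 68.08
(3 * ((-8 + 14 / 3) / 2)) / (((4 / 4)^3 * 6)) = -5 / 6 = -0.83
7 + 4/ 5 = 39/ 5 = 7.80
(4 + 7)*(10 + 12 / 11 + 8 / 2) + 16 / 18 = 166.89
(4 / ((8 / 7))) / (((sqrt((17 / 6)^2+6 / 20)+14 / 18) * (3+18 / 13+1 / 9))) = -257985 / 3290393+22113 * sqrt(7495) / 6580786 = 0.21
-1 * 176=-176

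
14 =14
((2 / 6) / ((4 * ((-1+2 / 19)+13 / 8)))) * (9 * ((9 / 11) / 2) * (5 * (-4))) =-3420 / 407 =-8.40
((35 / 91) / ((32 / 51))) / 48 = 85 / 6656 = 0.01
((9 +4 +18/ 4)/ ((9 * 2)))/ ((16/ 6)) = 35/ 96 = 0.36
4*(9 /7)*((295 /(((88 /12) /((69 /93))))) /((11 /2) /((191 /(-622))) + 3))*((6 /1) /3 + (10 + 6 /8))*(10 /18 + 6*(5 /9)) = -991390275 /1942336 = -510.41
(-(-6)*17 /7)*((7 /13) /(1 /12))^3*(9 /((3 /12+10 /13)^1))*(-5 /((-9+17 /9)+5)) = 13991201280 /170183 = 82212.68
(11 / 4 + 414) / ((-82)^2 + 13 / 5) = 8335 / 134532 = 0.06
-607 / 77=-7.88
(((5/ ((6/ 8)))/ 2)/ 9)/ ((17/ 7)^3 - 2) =3430/ 114129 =0.03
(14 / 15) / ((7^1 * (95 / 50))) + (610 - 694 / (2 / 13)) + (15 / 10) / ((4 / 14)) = -3895.68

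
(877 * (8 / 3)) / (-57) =-7016 / 171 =-41.03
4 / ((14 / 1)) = 2 / 7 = 0.29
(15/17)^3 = 3375/4913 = 0.69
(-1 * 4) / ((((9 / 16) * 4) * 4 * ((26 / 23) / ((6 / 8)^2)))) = -0.22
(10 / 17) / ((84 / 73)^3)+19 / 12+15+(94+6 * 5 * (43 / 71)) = 46192411939 / 357696864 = 129.14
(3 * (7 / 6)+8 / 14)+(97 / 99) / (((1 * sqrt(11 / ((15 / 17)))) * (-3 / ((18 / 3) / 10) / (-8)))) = 4.52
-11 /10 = -1.10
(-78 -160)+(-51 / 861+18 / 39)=-886477 / 3731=-237.60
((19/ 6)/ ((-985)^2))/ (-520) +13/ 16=614880089/ 756775500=0.81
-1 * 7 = -7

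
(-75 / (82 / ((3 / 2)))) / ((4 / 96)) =-32.93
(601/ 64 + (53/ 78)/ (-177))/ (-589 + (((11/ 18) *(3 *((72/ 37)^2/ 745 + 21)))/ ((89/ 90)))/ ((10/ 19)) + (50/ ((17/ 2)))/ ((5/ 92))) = -6399313952768855/ 277313258769285024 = -0.02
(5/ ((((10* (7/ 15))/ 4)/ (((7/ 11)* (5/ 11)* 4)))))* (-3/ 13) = -1.14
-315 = -315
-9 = -9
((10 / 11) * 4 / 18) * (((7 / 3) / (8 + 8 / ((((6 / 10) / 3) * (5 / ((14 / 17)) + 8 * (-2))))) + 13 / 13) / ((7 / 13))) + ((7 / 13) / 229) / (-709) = 32789433181 / 55051094826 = 0.60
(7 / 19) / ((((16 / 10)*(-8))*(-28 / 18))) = 45 / 2432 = 0.02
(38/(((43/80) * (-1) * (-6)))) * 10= 15200/129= 117.83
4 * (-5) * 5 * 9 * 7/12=-525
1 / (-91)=-1 / 91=-0.01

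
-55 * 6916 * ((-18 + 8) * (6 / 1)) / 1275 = 304304 / 17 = 17900.24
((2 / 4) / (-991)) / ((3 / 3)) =-0.00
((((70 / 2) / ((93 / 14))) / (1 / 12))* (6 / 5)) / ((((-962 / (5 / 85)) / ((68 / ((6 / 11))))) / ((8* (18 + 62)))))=-5519360 / 14911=-370.15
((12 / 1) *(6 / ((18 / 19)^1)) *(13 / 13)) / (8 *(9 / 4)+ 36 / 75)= 950 / 231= 4.11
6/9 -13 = -37/3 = -12.33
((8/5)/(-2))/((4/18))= -18/5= -3.60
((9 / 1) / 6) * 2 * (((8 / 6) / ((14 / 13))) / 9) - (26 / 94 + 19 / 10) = -52229 / 29610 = -1.76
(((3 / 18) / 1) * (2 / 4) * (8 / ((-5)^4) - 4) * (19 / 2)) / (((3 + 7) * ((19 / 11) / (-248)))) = 424886 / 9375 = 45.32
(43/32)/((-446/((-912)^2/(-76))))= 32.97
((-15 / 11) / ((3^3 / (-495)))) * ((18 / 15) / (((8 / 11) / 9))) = 1485 / 4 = 371.25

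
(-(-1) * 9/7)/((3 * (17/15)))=45/119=0.38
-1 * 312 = -312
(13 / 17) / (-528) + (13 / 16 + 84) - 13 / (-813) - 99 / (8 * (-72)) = 275679367 / 3243328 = 85.00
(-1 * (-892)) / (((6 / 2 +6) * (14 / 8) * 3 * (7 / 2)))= 7136 / 1323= 5.39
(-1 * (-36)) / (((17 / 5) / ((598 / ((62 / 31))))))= 53820 / 17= 3165.88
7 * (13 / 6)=91 / 6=15.17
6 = 6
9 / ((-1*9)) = -1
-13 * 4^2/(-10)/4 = 26/5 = 5.20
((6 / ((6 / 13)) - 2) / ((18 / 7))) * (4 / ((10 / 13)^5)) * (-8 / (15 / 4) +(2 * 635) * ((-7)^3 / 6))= -10378553844659 / 2250000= -4612690.60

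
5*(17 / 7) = 85 / 7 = 12.14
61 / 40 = 1.52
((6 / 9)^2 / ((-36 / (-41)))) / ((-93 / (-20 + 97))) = -3157 / 7533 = -0.42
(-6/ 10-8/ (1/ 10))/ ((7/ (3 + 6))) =-3627/ 35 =-103.63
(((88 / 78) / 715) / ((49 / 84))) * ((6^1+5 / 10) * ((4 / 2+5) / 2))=4 / 65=0.06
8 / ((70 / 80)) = 64 / 7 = 9.14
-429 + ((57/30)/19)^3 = -428999/1000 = -429.00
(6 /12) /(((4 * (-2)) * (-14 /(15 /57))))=5 /4256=0.00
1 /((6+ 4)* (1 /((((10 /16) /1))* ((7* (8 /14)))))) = 1 /4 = 0.25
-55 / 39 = -1.41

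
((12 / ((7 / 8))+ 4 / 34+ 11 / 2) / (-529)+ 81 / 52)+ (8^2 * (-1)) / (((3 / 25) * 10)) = -508814105 / 9820356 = -51.81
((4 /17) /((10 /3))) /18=1 /255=0.00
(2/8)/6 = 0.04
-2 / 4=-1 / 2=-0.50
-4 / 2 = -2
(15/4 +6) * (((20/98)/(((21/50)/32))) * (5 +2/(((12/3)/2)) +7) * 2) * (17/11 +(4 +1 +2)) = 127088000/3773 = 33683.54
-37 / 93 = -0.40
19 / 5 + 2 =29 / 5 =5.80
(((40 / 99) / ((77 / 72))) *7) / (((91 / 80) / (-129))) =-3302400 / 11011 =-299.92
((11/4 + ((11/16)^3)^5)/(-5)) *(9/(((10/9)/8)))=-51430324450579566327/1441151880758558720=-35.69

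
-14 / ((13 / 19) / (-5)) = 1330 / 13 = 102.31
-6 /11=-0.55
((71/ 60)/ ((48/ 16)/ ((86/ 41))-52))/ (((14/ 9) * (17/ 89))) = -815151/ 10350620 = -0.08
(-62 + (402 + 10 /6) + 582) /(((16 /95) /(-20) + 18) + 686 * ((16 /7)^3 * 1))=1316225 /11699238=0.11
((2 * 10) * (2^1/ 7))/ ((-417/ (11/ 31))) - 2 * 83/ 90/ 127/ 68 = -59501129/ 11721945060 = -0.01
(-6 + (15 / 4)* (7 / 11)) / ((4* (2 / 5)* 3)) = -265 / 352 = -0.75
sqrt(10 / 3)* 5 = 5* sqrt(30) / 3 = 9.13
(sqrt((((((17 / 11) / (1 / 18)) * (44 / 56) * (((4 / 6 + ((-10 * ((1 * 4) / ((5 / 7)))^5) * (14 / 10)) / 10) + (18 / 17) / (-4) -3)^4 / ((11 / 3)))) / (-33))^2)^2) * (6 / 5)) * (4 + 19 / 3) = 16159918318796019667429120686836164663159167499928387516248709999460163572309713311 / 3189227864678289279254386201500892639160156250000000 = 5067031583968095691509420000000.00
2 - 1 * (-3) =5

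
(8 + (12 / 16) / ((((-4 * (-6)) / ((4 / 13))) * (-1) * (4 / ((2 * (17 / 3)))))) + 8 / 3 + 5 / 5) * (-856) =-259047 / 26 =-9963.35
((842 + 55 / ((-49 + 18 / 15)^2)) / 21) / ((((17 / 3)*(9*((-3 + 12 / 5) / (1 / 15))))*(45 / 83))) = -1330690777 / 8258839785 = -0.16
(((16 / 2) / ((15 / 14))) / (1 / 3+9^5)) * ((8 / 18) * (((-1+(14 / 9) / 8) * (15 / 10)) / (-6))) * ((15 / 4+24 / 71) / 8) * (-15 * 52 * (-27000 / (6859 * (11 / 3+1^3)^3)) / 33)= 492409125 / 92998119307016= 0.00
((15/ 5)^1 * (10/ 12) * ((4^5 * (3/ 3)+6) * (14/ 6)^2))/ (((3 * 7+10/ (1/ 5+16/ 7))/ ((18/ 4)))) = 1568175/ 622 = 2521.18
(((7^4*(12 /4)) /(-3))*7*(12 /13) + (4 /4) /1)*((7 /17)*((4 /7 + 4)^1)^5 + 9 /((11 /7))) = -12841746.75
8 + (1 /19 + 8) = 305 /19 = 16.05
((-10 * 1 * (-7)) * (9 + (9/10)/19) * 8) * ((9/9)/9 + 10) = 973336/19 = 51228.21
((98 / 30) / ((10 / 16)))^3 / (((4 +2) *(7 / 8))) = 34420736 / 1265625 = 27.20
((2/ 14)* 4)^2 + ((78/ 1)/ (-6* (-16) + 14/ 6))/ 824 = 0.33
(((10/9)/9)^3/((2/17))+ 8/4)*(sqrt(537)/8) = 535691*sqrt(537)/2125764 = 5.84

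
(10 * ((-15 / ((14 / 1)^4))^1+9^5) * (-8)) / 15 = -756142123 / 2401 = -314928.00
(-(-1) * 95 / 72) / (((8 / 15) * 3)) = 475 / 576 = 0.82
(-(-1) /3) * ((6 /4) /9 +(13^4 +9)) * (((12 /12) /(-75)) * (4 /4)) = -171421 /1350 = -126.98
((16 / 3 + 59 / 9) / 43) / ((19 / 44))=4708 / 7353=0.64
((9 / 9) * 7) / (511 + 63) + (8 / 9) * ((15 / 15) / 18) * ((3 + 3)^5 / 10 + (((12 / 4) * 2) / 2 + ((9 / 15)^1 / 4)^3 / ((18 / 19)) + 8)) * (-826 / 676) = -16430771537 / 345384000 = -47.57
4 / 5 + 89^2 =39609 / 5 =7921.80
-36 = -36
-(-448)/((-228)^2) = 28/3249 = 0.01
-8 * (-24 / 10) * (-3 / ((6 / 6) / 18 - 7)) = 5184 / 625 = 8.29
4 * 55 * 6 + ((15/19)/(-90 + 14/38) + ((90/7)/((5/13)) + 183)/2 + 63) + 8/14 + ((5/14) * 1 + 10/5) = 17811572/11921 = 1494.13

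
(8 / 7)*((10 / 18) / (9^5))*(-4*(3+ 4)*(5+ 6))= -1760 / 531441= -0.00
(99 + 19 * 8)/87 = 251/87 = 2.89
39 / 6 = 13 / 2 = 6.50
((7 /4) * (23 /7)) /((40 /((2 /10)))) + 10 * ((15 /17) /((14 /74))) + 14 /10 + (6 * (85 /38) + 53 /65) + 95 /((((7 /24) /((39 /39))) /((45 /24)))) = 2260802497 /3359200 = 673.02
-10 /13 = -0.77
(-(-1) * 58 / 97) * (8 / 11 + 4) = 3016 / 1067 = 2.83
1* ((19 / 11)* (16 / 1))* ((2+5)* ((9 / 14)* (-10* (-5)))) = 68400 / 11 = 6218.18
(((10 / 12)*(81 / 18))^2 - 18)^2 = 3969 / 256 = 15.50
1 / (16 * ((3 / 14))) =7 / 24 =0.29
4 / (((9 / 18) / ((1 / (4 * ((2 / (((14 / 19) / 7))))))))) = 2 / 19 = 0.11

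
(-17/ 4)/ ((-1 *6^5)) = 17/ 31104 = 0.00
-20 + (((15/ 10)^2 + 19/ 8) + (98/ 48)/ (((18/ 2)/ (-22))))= -4399/ 216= -20.37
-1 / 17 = -0.06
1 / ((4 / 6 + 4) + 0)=3 / 14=0.21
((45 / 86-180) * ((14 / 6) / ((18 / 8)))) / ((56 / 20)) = -8575 / 129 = -66.47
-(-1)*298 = 298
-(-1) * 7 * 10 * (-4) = -280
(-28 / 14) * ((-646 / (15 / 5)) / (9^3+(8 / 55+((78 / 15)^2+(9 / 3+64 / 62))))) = 2753575 / 4860642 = 0.57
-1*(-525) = 525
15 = 15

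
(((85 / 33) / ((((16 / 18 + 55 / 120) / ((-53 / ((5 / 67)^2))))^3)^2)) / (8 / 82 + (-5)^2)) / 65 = 1956762411880905949162577890803012559557623808 / 9974717741641240478515625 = 196172208834747456148.39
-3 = -3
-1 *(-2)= 2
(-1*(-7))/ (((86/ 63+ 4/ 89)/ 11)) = 431739/ 7906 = 54.61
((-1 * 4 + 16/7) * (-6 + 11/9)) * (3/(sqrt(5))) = 10.99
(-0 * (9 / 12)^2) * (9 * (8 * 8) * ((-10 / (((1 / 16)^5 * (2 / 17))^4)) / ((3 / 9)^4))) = 0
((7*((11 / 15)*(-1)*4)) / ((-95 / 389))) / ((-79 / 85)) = -2036804 / 22515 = -90.46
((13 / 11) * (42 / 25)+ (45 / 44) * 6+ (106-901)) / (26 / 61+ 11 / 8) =-35199684 / 80575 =-436.86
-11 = -11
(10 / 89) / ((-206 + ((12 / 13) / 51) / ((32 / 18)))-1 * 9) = -8840 / 16914539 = -0.00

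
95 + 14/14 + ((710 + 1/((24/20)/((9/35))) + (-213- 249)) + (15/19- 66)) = 74215/266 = 279.00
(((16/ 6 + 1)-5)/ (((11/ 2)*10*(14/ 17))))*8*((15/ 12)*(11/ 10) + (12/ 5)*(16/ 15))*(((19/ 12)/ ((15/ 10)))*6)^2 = -9659638/ 259875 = -37.17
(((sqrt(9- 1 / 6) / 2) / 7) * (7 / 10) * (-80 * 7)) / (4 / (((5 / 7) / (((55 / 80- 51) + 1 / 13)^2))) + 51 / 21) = -5299840 * sqrt(318) / 16052453427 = -0.01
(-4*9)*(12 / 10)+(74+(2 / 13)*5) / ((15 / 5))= -1188 / 65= -18.28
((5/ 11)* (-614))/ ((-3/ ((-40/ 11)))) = -122800/ 363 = -338.29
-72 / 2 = -36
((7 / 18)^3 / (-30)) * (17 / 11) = -0.00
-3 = -3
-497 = -497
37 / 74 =1 / 2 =0.50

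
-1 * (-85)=85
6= 6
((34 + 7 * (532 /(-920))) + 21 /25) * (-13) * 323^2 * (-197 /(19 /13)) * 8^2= 207153628182176 /575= 360267179447.26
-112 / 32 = -7 / 2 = -3.50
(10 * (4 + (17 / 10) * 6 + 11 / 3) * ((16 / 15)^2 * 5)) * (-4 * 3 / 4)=-137216 / 45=-3049.24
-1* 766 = -766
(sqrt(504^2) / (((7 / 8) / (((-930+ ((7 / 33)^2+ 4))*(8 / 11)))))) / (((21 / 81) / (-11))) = 13939637760 / 847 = 16457659.69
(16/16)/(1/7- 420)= -7/2939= -0.00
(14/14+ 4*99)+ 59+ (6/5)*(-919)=-3234/5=-646.80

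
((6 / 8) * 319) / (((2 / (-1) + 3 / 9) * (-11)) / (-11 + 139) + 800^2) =91872 / 245760055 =0.00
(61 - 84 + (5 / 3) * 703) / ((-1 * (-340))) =1723 / 510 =3.38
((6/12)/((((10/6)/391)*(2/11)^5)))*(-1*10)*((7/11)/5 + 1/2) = -1184998617/320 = -3703120.68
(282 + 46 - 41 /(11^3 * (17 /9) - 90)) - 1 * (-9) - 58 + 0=6086574 /21817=278.98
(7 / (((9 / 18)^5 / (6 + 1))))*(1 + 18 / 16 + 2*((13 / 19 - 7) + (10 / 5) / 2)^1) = -253428 / 19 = -13338.32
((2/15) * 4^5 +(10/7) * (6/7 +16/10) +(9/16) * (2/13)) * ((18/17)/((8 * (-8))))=-32134629/13861120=-2.32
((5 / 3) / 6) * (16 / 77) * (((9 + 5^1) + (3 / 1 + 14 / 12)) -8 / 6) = 2020 / 2079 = 0.97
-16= -16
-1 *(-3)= 3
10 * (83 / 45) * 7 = 1162 / 9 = 129.11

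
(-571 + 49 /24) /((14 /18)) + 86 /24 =-122293 /168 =-727.93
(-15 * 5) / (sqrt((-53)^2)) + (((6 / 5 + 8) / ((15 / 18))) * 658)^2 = 1748017633317 / 33125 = 52770343.65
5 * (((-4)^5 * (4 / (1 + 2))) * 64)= -1310720 / 3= -436906.67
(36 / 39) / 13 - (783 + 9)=-133836 / 169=-791.93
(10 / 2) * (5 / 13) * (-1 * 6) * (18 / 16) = -12.98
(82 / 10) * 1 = 41 / 5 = 8.20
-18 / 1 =-18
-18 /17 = -1.06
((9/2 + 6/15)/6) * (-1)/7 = -7/60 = -0.12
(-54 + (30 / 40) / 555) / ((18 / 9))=-39959 / 1480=-27.00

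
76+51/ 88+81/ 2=10303/ 88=117.08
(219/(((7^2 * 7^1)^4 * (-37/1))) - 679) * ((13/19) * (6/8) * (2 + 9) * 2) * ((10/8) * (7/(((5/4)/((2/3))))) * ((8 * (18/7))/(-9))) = 81765.89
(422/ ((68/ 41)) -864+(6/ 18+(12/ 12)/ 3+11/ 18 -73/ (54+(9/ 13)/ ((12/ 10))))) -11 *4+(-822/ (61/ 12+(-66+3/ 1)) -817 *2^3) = -360898480939/ 50296455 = -7175.43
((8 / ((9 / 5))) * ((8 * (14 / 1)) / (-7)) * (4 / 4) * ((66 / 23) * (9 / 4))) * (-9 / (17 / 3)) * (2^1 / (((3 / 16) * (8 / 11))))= 4181760 / 391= 10695.04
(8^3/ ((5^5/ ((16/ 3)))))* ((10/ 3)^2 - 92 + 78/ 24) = -1144832/ 16875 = -67.84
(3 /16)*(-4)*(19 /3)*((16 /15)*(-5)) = 76 /3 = 25.33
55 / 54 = 1.02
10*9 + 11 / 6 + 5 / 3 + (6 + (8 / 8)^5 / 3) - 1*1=593 / 6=98.83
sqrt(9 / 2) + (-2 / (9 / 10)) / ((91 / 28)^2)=-320 / 1521 + 3 * sqrt(2) / 2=1.91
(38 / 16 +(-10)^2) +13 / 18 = 103.10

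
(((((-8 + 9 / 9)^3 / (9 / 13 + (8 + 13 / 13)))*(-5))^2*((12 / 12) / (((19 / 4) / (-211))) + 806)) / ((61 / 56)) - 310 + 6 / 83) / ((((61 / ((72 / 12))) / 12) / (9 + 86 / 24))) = 51510329328227408 / 158436459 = 325116640.79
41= 41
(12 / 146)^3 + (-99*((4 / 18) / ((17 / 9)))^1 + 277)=1754859359 / 6613289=265.35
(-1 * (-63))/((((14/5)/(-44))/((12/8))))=-1485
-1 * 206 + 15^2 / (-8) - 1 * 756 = -7921 / 8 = -990.12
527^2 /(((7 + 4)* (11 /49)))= 13608721 /121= 112468.77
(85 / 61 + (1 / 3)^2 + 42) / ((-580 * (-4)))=5971 / 318420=0.02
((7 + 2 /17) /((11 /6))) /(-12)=-11 /34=-0.32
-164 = -164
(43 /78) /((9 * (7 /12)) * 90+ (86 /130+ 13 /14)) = 1505 /1294266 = 0.00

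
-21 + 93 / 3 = 10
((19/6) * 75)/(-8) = -475/16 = -29.69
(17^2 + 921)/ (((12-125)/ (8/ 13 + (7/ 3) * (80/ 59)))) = -10522160/ 260013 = -40.47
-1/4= -0.25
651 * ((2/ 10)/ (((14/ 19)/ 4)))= 3534/ 5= 706.80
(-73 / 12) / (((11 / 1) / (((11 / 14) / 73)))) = -1 / 168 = -0.01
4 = 4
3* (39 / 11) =117 / 11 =10.64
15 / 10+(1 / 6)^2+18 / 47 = 3233 / 1692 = 1.91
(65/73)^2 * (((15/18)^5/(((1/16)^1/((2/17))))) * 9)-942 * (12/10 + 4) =-59841685787/12230055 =-4893.00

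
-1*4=-4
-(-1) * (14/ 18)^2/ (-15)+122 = 148181/ 1215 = 121.96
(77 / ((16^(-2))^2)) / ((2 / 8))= 20185088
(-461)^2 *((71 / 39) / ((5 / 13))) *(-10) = -30177982 / 3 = -10059327.33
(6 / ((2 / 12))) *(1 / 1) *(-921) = -33156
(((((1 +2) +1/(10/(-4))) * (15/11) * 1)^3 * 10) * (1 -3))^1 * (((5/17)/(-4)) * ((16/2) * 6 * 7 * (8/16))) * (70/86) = 8962.22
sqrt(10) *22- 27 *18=-486 + 22 *sqrt(10)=-416.43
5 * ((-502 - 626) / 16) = -705 / 2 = -352.50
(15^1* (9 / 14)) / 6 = 1.61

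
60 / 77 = 0.78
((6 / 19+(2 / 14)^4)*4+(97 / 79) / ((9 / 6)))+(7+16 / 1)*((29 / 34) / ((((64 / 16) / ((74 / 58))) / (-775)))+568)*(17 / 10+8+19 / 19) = 1292441641385519 / 14703916080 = 87897.78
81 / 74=1.09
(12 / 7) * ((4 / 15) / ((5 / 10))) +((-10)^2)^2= 350032 / 35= 10000.91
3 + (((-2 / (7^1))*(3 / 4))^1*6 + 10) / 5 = 166 / 35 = 4.74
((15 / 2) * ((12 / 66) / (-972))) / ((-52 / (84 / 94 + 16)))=1985 / 4355208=0.00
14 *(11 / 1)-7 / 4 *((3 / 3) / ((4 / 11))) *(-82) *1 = 4389 / 8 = 548.62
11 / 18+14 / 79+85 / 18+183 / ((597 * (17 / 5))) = 4490483 / 801771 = 5.60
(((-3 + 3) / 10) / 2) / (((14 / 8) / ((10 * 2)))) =0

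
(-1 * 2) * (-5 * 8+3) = 74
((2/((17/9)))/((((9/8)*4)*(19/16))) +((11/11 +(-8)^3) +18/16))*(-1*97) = 127749485/2584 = 49438.66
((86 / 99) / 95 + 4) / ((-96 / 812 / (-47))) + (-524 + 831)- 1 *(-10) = 215653093 / 112860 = 1910.80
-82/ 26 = -41/ 13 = -3.15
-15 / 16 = -0.94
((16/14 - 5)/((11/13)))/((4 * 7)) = -351/2156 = -0.16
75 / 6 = 25 / 2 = 12.50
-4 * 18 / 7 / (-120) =3 / 35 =0.09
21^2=441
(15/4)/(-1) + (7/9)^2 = -1019/324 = -3.15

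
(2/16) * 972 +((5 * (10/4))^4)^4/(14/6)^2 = 209547579288483056184201/3211264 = 65253924712662383.47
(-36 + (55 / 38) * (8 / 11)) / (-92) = 166 / 437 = 0.38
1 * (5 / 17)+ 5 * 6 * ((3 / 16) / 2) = 845 / 272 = 3.11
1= 1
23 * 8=184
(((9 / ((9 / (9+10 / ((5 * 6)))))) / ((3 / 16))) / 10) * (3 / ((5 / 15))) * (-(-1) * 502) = 112448 / 5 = 22489.60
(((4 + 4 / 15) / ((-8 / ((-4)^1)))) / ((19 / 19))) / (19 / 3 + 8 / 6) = 32 / 115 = 0.28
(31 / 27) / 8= 31 / 216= 0.14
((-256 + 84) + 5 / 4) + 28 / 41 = -27891 / 164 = -170.07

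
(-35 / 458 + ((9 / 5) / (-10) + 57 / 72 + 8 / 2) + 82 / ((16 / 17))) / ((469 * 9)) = 6297059 / 289982700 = 0.02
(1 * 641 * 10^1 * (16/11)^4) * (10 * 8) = 2295393.81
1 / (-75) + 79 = 5924 / 75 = 78.99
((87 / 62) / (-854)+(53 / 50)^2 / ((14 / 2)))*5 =1314361 / 1654625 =0.79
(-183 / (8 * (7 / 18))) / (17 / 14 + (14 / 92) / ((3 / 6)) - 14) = 37881 / 8038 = 4.71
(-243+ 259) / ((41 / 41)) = 16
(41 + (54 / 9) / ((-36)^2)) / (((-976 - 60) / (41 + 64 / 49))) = -6120187 / 3655008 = -1.67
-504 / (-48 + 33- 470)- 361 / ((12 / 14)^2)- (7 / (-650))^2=-90425805701 / 184421250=-490.32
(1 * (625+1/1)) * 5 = 3130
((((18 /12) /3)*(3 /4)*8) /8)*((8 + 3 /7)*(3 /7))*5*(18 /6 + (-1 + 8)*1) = 13275 /196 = 67.73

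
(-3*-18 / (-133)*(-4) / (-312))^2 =81 / 2989441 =0.00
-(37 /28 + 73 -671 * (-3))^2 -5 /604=-515788522755 /118384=-4356910.75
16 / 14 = 8 / 7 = 1.14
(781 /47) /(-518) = -0.03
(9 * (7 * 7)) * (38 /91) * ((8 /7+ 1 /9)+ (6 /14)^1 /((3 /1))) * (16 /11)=4864 /13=374.15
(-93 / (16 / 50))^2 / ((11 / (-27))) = -145951875 / 704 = -207318.00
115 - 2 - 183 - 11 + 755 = 674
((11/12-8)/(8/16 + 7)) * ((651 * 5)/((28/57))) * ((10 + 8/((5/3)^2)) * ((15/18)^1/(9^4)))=-1612093/157464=-10.24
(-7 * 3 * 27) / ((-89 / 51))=28917 / 89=324.91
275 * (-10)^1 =-2750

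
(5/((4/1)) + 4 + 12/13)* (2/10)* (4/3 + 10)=13.99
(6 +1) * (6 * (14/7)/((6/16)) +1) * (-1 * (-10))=2310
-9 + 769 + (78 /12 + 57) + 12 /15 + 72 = 8963 /10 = 896.30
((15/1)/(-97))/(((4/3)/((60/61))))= -675/5917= -0.11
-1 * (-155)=155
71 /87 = 0.82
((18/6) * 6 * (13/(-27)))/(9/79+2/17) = -34918/933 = -37.43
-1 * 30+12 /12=-29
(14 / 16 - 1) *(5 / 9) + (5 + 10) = 1075 / 72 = 14.93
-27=-27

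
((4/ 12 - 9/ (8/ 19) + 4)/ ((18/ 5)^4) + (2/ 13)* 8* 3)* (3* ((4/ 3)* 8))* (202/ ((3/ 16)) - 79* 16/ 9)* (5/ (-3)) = -1239601252580/ 6908733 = -179425.27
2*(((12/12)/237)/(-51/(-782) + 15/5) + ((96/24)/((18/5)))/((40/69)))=256381/66834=3.84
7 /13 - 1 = -6 /13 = -0.46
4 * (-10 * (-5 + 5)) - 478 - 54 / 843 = -134336 / 281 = -478.06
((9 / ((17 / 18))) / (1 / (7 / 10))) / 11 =567 / 935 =0.61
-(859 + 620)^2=-2187441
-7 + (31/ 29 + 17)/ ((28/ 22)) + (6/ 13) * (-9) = 8031/ 2639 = 3.04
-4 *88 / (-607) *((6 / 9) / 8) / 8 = 11 / 1821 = 0.01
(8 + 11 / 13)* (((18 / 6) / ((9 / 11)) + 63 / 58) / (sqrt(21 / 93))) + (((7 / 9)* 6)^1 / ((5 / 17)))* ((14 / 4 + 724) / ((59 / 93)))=95105* sqrt(217) / 15834 + 1073499 / 59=18283.38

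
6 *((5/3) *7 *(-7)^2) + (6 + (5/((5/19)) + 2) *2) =3478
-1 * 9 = -9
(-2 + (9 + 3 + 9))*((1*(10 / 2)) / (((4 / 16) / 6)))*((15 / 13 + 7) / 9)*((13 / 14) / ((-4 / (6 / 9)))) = -20140 / 63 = -319.68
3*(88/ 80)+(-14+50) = 393/ 10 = 39.30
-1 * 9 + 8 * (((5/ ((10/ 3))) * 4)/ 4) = 3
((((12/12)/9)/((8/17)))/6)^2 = 289/186624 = 0.00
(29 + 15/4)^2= 17161/16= 1072.56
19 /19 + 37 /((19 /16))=611 /19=32.16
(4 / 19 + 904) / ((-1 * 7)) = -17180 / 133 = -129.17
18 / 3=6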